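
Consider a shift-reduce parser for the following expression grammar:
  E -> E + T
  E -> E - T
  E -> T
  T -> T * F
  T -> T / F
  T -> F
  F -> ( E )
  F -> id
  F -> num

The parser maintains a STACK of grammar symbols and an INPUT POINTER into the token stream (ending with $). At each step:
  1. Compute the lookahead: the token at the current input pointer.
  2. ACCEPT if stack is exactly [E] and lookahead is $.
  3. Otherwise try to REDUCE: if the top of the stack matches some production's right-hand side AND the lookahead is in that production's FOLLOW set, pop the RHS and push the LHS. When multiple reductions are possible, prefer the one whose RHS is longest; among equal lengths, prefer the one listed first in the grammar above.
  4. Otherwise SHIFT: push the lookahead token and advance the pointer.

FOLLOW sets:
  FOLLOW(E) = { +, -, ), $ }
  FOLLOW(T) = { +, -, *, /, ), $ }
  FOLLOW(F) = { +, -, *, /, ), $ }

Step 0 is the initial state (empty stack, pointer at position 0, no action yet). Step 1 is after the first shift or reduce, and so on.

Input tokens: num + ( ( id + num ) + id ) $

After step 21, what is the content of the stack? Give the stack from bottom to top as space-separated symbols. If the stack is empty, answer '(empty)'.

Answer: E + ( E +

Derivation:
Step 1: shift num. Stack=[num] ptr=1 lookahead=+ remaining=[+ ( ( id + num ) + id ) $]
Step 2: reduce F->num. Stack=[F] ptr=1 lookahead=+ remaining=[+ ( ( id + num ) + id ) $]
Step 3: reduce T->F. Stack=[T] ptr=1 lookahead=+ remaining=[+ ( ( id + num ) + id ) $]
Step 4: reduce E->T. Stack=[E] ptr=1 lookahead=+ remaining=[+ ( ( id + num ) + id ) $]
Step 5: shift +. Stack=[E +] ptr=2 lookahead=( remaining=[( ( id + num ) + id ) $]
Step 6: shift (. Stack=[E + (] ptr=3 lookahead=( remaining=[( id + num ) + id ) $]
Step 7: shift (. Stack=[E + ( (] ptr=4 lookahead=id remaining=[id + num ) + id ) $]
Step 8: shift id. Stack=[E + ( ( id] ptr=5 lookahead=+ remaining=[+ num ) + id ) $]
Step 9: reduce F->id. Stack=[E + ( ( F] ptr=5 lookahead=+ remaining=[+ num ) + id ) $]
Step 10: reduce T->F. Stack=[E + ( ( T] ptr=5 lookahead=+ remaining=[+ num ) + id ) $]
Step 11: reduce E->T. Stack=[E + ( ( E] ptr=5 lookahead=+ remaining=[+ num ) + id ) $]
Step 12: shift +. Stack=[E + ( ( E +] ptr=6 lookahead=num remaining=[num ) + id ) $]
Step 13: shift num. Stack=[E + ( ( E + num] ptr=7 lookahead=) remaining=[) + id ) $]
Step 14: reduce F->num. Stack=[E + ( ( E + F] ptr=7 lookahead=) remaining=[) + id ) $]
Step 15: reduce T->F. Stack=[E + ( ( E + T] ptr=7 lookahead=) remaining=[) + id ) $]
Step 16: reduce E->E + T. Stack=[E + ( ( E] ptr=7 lookahead=) remaining=[) + id ) $]
Step 17: shift ). Stack=[E + ( ( E )] ptr=8 lookahead=+ remaining=[+ id ) $]
Step 18: reduce F->( E ). Stack=[E + ( F] ptr=8 lookahead=+ remaining=[+ id ) $]
Step 19: reduce T->F. Stack=[E + ( T] ptr=8 lookahead=+ remaining=[+ id ) $]
Step 20: reduce E->T. Stack=[E + ( E] ptr=8 lookahead=+ remaining=[+ id ) $]
Step 21: shift +. Stack=[E + ( E +] ptr=9 lookahead=id remaining=[id ) $]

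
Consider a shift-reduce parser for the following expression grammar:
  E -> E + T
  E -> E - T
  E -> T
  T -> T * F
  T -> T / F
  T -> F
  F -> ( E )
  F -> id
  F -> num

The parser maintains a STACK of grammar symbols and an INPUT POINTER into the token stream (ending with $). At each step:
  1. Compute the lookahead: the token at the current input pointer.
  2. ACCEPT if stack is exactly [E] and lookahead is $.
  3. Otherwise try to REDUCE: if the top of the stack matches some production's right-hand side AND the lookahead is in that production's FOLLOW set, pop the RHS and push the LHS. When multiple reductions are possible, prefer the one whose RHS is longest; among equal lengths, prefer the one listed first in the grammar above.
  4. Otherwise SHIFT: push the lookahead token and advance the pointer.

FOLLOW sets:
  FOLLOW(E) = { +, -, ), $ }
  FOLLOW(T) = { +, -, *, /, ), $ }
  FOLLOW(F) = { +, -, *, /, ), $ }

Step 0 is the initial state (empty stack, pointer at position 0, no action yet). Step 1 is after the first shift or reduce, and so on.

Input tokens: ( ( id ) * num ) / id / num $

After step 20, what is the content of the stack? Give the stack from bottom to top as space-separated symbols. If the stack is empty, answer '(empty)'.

Step 1: shift (. Stack=[(] ptr=1 lookahead=( remaining=[( id ) * num ) / id / num $]
Step 2: shift (. Stack=[( (] ptr=2 lookahead=id remaining=[id ) * num ) / id / num $]
Step 3: shift id. Stack=[( ( id] ptr=3 lookahead=) remaining=[) * num ) / id / num $]
Step 4: reduce F->id. Stack=[( ( F] ptr=3 lookahead=) remaining=[) * num ) / id / num $]
Step 5: reduce T->F. Stack=[( ( T] ptr=3 lookahead=) remaining=[) * num ) / id / num $]
Step 6: reduce E->T. Stack=[( ( E] ptr=3 lookahead=) remaining=[) * num ) / id / num $]
Step 7: shift ). Stack=[( ( E )] ptr=4 lookahead=* remaining=[* num ) / id / num $]
Step 8: reduce F->( E ). Stack=[( F] ptr=4 lookahead=* remaining=[* num ) / id / num $]
Step 9: reduce T->F. Stack=[( T] ptr=4 lookahead=* remaining=[* num ) / id / num $]
Step 10: shift *. Stack=[( T *] ptr=5 lookahead=num remaining=[num ) / id / num $]
Step 11: shift num. Stack=[( T * num] ptr=6 lookahead=) remaining=[) / id / num $]
Step 12: reduce F->num. Stack=[( T * F] ptr=6 lookahead=) remaining=[) / id / num $]
Step 13: reduce T->T * F. Stack=[( T] ptr=6 lookahead=) remaining=[) / id / num $]
Step 14: reduce E->T. Stack=[( E] ptr=6 lookahead=) remaining=[) / id / num $]
Step 15: shift ). Stack=[( E )] ptr=7 lookahead=/ remaining=[/ id / num $]
Step 16: reduce F->( E ). Stack=[F] ptr=7 lookahead=/ remaining=[/ id / num $]
Step 17: reduce T->F. Stack=[T] ptr=7 lookahead=/ remaining=[/ id / num $]
Step 18: shift /. Stack=[T /] ptr=8 lookahead=id remaining=[id / num $]
Step 19: shift id. Stack=[T / id] ptr=9 lookahead=/ remaining=[/ num $]
Step 20: reduce F->id. Stack=[T / F] ptr=9 lookahead=/ remaining=[/ num $]

Answer: T / F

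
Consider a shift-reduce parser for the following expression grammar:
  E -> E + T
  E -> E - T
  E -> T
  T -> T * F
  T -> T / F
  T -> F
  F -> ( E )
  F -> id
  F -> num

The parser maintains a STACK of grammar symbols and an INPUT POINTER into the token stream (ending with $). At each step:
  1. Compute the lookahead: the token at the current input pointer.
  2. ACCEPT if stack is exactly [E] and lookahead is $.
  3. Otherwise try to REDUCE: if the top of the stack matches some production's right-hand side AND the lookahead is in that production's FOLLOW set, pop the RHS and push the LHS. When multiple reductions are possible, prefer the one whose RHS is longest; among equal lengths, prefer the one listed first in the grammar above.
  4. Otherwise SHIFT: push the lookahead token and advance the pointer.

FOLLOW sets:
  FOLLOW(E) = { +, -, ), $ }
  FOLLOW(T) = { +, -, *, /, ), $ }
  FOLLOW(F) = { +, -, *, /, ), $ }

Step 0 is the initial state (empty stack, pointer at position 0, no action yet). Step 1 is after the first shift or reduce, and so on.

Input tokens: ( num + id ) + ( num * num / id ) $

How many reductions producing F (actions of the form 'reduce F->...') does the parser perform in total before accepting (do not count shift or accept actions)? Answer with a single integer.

Step 1: shift (. Stack=[(] ptr=1 lookahead=num remaining=[num + id ) + ( num * num / id ) $]
Step 2: shift num. Stack=[( num] ptr=2 lookahead=+ remaining=[+ id ) + ( num * num / id ) $]
Step 3: reduce F->num. Stack=[( F] ptr=2 lookahead=+ remaining=[+ id ) + ( num * num / id ) $]
Step 4: reduce T->F. Stack=[( T] ptr=2 lookahead=+ remaining=[+ id ) + ( num * num / id ) $]
Step 5: reduce E->T. Stack=[( E] ptr=2 lookahead=+ remaining=[+ id ) + ( num * num / id ) $]
Step 6: shift +. Stack=[( E +] ptr=3 lookahead=id remaining=[id ) + ( num * num / id ) $]
Step 7: shift id. Stack=[( E + id] ptr=4 lookahead=) remaining=[) + ( num * num / id ) $]
Step 8: reduce F->id. Stack=[( E + F] ptr=4 lookahead=) remaining=[) + ( num * num / id ) $]
Step 9: reduce T->F. Stack=[( E + T] ptr=4 lookahead=) remaining=[) + ( num * num / id ) $]
Step 10: reduce E->E + T. Stack=[( E] ptr=4 lookahead=) remaining=[) + ( num * num / id ) $]
Step 11: shift ). Stack=[( E )] ptr=5 lookahead=+ remaining=[+ ( num * num / id ) $]
Step 12: reduce F->( E ). Stack=[F] ptr=5 lookahead=+ remaining=[+ ( num * num / id ) $]
Step 13: reduce T->F. Stack=[T] ptr=5 lookahead=+ remaining=[+ ( num * num / id ) $]
Step 14: reduce E->T. Stack=[E] ptr=5 lookahead=+ remaining=[+ ( num * num / id ) $]
Step 15: shift +. Stack=[E +] ptr=6 lookahead=( remaining=[( num * num / id ) $]
Step 16: shift (. Stack=[E + (] ptr=7 lookahead=num remaining=[num * num / id ) $]
Step 17: shift num. Stack=[E + ( num] ptr=8 lookahead=* remaining=[* num / id ) $]
Step 18: reduce F->num. Stack=[E + ( F] ptr=8 lookahead=* remaining=[* num / id ) $]
Step 19: reduce T->F. Stack=[E + ( T] ptr=8 lookahead=* remaining=[* num / id ) $]
Step 20: shift *. Stack=[E + ( T *] ptr=9 lookahead=num remaining=[num / id ) $]
Step 21: shift num. Stack=[E + ( T * num] ptr=10 lookahead=/ remaining=[/ id ) $]
Step 22: reduce F->num. Stack=[E + ( T * F] ptr=10 lookahead=/ remaining=[/ id ) $]
Step 23: reduce T->T * F. Stack=[E + ( T] ptr=10 lookahead=/ remaining=[/ id ) $]
Step 24: shift /. Stack=[E + ( T /] ptr=11 lookahead=id remaining=[id ) $]
Step 25: shift id. Stack=[E + ( T / id] ptr=12 lookahead=) remaining=[) $]
Step 26: reduce F->id. Stack=[E + ( T / F] ptr=12 lookahead=) remaining=[) $]
Step 27: reduce T->T / F. Stack=[E + ( T] ptr=12 lookahead=) remaining=[) $]
Step 28: reduce E->T. Stack=[E + ( E] ptr=12 lookahead=) remaining=[) $]
Step 29: shift ). Stack=[E + ( E )] ptr=13 lookahead=$ remaining=[$]
Step 30: reduce F->( E ). Stack=[E + F] ptr=13 lookahead=$ remaining=[$]
Step 31: reduce T->F. Stack=[E + T] ptr=13 lookahead=$ remaining=[$]
Step 32: reduce E->E + T. Stack=[E] ptr=13 lookahead=$ remaining=[$]
Step 33: accept. Stack=[E] ptr=13 lookahead=$ remaining=[$]

Answer: 7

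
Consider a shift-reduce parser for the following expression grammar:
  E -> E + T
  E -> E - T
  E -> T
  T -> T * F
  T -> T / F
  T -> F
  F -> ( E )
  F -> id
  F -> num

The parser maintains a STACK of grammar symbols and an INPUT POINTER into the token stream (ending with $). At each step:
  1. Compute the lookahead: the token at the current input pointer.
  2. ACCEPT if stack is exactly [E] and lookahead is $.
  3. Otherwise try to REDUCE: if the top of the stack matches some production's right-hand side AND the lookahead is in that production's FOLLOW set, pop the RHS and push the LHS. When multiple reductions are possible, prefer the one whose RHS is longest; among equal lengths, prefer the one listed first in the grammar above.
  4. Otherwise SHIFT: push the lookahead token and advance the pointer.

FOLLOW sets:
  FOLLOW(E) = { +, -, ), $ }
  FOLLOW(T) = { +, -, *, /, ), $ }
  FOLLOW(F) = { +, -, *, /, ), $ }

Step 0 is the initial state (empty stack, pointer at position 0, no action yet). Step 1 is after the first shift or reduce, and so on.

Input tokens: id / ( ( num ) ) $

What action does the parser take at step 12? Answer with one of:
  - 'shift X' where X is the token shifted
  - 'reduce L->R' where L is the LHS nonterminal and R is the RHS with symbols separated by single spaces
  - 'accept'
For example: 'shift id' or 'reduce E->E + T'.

Answer: reduce F->( E )

Derivation:
Step 1: shift id. Stack=[id] ptr=1 lookahead=/ remaining=[/ ( ( num ) ) $]
Step 2: reduce F->id. Stack=[F] ptr=1 lookahead=/ remaining=[/ ( ( num ) ) $]
Step 3: reduce T->F. Stack=[T] ptr=1 lookahead=/ remaining=[/ ( ( num ) ) $]
Step 4: shift /. Stack=[T /] ptr=2 lookahead=( remaining=[( ( num ) ) $]
Step 5: shift (. Stack=[T / (] ptr=3 lookahead=( remaining=[( num ) ) $]
Step 6: shift (. Stack=[T / ( (] ptr=4 lookahead=num remaining=[num ) ) $]
Step 7: shift num. Stack=[T / ( ( num] ptr=5 lookahead=) remaining=[) ) $]
Step 8: reduce F->num. Stack=[T / ( ( F] ptr=5 lookahead=) remaining=[) ) $]
Step 9: reduce T->F. Stack=[T / ( ( T] ptr=5 lookahead=) remaining=[) ) $]
Step 10: reduce E->T. Stack=[T / ( ( E] ptr=5 lookahead=) remaining=[) ) $]
Step 11: shift ). Stack=[T / ( ( E )] ptr=6 lookahead=) remaining=[) $]
Step 12: reduce F->( E ). Stack=[T / ( F] ptr=6 lookahead=) remaining=[) $]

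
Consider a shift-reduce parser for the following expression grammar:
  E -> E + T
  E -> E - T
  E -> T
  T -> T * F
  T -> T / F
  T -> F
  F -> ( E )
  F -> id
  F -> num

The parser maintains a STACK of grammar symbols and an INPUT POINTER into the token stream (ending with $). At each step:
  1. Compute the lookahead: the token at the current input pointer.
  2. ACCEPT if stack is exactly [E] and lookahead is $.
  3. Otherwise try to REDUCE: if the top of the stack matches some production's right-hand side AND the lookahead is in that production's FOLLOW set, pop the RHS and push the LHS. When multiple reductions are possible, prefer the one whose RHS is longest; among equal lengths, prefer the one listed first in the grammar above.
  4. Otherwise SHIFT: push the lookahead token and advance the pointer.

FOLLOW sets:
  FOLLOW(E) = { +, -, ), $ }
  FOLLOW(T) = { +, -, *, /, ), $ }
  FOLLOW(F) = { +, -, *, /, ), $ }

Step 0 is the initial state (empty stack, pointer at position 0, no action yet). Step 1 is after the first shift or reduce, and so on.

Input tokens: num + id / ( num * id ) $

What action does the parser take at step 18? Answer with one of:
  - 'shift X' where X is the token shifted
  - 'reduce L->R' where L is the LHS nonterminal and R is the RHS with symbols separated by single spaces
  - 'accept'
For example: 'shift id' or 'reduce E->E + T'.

Answer: reduce E->T

Derivation:
Step 1: shift num. Stack=[num] ptr=1 lookahead=+ remaining=[+ id / ( num * id ) $]
Step 2: reduce F->num. Stack=[F] ptr=1 lookahead=+ remaining=[+ id / ( num * id ) $]
Step 3: reduce T->F. Stack=[T] ptr=1 lookahead=+ remaining=[+ id / ( num * id ) $]
Step 4: reduce E->T. Stack=[E] ptr=1 lookahead=+ remaining=[+ id / ( num * id ) $]
Step 5: shift +. Stack=[E +] ptr=2 lookahead=id remaining=[id / ( num * id ) $]
Step 6: shift id. Stack=[E + id] ptr=3 lookahead=/ remaining=[/ ( num * id ) $]
Step 7: reduce F->id. Stack=[E + F] ptr=3 lookahead=/ remaining=[/ ( num * id ) $]
Step 8: reduce T->F. Stack=[E + T] ptr=3 lookahead=/ remaining=[/ ( num * id ) $]
Step 9: shift /. Stack=[E + T /] ptr=4 lookahead=( remaining=[( num * id ) $]
Step 10: shift (. Stack=[E + T / (] ptr=5 lookahead=num remaining=[num * id ) $]
Step 11: shift num. Stack=[E + T / ( num] ptr=6 lookahead=* remaining=[* id ) $]
Step 12: reduce F->num. Stack=[E + T / ( F] ptr=6 lookahead=* remaining=[* id ) $]
Step 13: reduce T->F. Stack=[E + T / ( T] ptr=6 lookahead=* remaining=[* id ) $]
Step 14: shift *. Stack=[E + T / ( T *] ptr=7 lookahead=id remaining=[id ) $]
Step 15: shift id. Stack=[E + T / ( T * id] ptr=8 lookahead=) remaining=[) $]
Step 16: reduce F->id. Stack=[E + T / ( T * F] ptr=8 lookahead=) remaining=[) $]
Step 17: reduce T->T * F. Stack=[E + T / ( T] ptr=8 lookahead=) remaining=[) $]
Step 18: reduce E->T. Stack=[E + T / ( E] ptr=8 lookahead=) remaining=[) $]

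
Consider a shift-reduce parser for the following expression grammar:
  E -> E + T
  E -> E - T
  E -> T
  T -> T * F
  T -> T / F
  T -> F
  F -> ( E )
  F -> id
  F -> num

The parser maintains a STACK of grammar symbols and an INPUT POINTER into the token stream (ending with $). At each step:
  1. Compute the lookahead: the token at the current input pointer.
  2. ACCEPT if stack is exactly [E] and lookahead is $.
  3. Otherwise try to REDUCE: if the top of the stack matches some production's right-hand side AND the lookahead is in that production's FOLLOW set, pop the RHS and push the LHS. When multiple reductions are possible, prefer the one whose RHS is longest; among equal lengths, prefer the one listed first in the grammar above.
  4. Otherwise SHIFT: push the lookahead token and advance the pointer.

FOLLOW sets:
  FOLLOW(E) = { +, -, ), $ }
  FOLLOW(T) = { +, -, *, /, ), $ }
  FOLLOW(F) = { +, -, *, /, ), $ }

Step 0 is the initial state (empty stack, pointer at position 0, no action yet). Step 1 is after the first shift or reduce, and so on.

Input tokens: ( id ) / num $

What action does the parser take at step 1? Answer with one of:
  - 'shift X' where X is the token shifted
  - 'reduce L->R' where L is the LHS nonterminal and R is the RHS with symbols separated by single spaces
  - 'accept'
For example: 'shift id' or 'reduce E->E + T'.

Step 1: shift (. Stack=[(] ptr=1 lookahead=id remaining=[id ) / num $]

Answer: shift (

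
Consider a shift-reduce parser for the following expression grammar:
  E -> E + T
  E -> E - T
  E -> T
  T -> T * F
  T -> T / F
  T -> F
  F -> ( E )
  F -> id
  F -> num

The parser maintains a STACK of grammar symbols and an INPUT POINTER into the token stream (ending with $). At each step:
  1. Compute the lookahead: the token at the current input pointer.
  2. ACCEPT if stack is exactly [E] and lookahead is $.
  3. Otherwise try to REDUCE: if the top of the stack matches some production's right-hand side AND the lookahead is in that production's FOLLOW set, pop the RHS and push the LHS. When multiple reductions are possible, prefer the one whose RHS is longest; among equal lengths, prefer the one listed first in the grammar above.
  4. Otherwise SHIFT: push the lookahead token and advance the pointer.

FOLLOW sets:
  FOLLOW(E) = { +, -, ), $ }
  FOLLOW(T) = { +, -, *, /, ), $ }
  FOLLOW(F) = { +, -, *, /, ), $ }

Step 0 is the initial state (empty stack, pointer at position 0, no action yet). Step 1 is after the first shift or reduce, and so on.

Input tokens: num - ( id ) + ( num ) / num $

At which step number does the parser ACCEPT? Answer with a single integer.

Step 1: shift num. Stack=[num] ptr=1 lookahead=- remaining=[- ( id ) + ( num ) / num $]
Step 2: reduce F->num. Stack=[F] ptr=1 lookahead=- remaining=[- ( id ) + ( num ) / num $]
Step 3: reduce T->F. Stack=[T] ptr=1 lookahead=- remaining=[- ( id ) + ( num ) / num $]
Step 4: reduce E->T. Stack=[E] ptr=1 lookahead=- remaining=[- ( id ) + ( num ) / num $]
Step 5: shift -. Stack=[E -] ptr=2 lookahead=( remaining=[( id ) + ( num ) / num $]
Step 6: shift (. Stack=[E - (] ptr=3 lookahead=id remaining=[id ) + ( num ) / num $]
Step 7: shift id. Stack=[E - ( id] ptr=4 lookahead=) remaining=[) + ( num ) / num $]
Step 8: reduce F->id. Stack=[E - ( F] ptr=4 lookahead=) remaining=[) + ( num ) / num $]
Step 9: reduce T->F. Stack=[E - ( T] ptr=4 lookahead=) remaining=[) + ( num ) / num $]
Step 10: reduce E->T. Stack=[E - ( E] ptr=4 lookahead=) remaining=[) + ( num ) / num $]
Step 11: shift ). Stack=[E - ( E )] ptr=5 lookahead=+ remaining=[+ ( num ) / num $]
Step 12: reduce F->( E ). Stack=[E - F] ptr=5 lookahead=+ remaining=[+ ( num ) / num $]
Step 13: reduce T->F. Stack=[E - T] ptr=5 lookahead=+ remaining=[+ ( num ) / num $]
Step 14: reduce E->E - T. Stack=[E] ptr=5 lookahead=+ remaining=[+ ( num ) / num $]
Step 15: shift +. Stack=[E +] ptr=6 lookahead=( remaining=[( num ) / num $]
Step 16: shift (. Stack=[E + (] ptr=7 lookahead=num remaining=[num ) / num $]
Step 17: shift num. Stack=[E + ( num] ptr=8 lookahead=) remaining=[) / num $]
Step 18: reduce F->num. Stack=[E + ( F] ptr=8 lookahead=) remaining=[) / num $]
Step 19: reduce T->F. Stack=[E + ( T] ptr=8 lookahead=) remaining=[) / num $]
Step 20: reduce E->T. Stack=[E + ( E] ptr=8 lookahead=) remaining=[) / num $]
Step 21: shift ). Stack=[E + ( E )] ptr=9 lookahead=/ remaining=[/ num $]
Step 22: reduce F->( E ). Stack=[E + F] ptr=9 lookahead=/ remaining=[/ num $]
Step 23: reduce T->F. Stack=[E + T] ptr=9 lookahead=/ remaining=[/ num $]
Step 24: shift /. Stack=[E + T /] ptr=10 lookahead=num remaining=[num $]
Step 25: shift num. Stack=[E + T / num] ptr=11 lookahead=$ remaining=[$]
Step 26: reduce F->num. Stack=[E + T / F] ptr=11 lookahead=$ remaining=[$]
Step 27: reduce T->T / F. Stack=[E + T] ptr=11 lookahead=$ remaining=[$]
Step 28: reduce E->E + T. Stack=[E] ptr=11 lookahead=$ remaining=[$]
Step 29: accept. Stack=[E] ptr=11 lookahead=$ remaining=[$]

Answer: 29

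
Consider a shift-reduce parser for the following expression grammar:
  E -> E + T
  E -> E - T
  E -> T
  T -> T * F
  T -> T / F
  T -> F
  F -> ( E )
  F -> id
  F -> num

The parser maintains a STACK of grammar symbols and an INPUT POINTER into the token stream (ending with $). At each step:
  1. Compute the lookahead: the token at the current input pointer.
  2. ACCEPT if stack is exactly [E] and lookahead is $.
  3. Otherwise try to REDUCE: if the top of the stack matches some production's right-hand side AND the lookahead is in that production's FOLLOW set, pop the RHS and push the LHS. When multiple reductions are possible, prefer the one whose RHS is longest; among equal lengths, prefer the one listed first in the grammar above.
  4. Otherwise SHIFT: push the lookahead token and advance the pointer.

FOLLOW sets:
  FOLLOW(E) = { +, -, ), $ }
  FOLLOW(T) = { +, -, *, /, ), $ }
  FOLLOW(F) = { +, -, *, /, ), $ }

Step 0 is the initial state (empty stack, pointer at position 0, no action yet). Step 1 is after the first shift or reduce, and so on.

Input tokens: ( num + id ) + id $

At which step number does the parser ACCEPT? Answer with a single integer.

Answer: 20

Derivation:
Step 1: shift (. Stack=[(] ptr=1 lookahead=num remaining=[num + id ) + id $]
Step 2: shift num. Stack=[( num] ptr=2 lookahead=+ remaining=[+ id ) + id $]
Step 3: reduce F->num. Stack=[( F] ptr=2 lookahead=+ remaining=[+ id ) + id $]
Step 4: reduce T->F. Stack=[( T] ptr=2 lookahead=+ remaining=[+ id ) + id $]
Step 5: reduce E->T. Stack=[( E] ptr=2 lookahead=+ remaining=[+ id ) + id $]
Step 6: shift +. Stack=[( E +] ptr=3 lookahead=id remaining=[id ) + id $]
Step 7: shift id. Stack=[( E + id] ptr=4 lookahead=) remaining=[) + id $]
Step 8: reduce F->id. Stack=[( E + F] ptr=4 lookahead=) remaining=[) + id $]
Step 9: reduce T->F. Stack=[( E + T] ptr=4 lookahead=) remaining=[) + id $]
Step 10: reduce E->E + T. Stack=[( E] ptr=4 lookahead=) remaining=[) + id $]
Step 11: shift ). Stack=[( E )] ptr=5 lookahead=+ remaining=[+ id $]
Step 12: reduce F->( E ). Stack=[F] ptr=5 lookahead=+ remaining=[+ id $]
Step 13: reduce T->F. Stack=[T] ptr=5 lookahead=+ remaining=[+ id $]
Step 14: reduce E->T. Stack=[E] ptr=5 lookahead=+ remaining=[+ id $]
Step 15: shift +. Stack=[E +] ptr=6 lookahead=id remaining=[id $]
Step 16: shift id. Stack=[E + id] ptr=7 lookahead=$ remaining=[$]
Step 17: reduce F->id. Stack=[E + F] ptr=7 lookahead=$ remaining=[$]
Step 18: reduce T->F. Stack=[E + T] ptr=7 lookahead=$ remaining=[$]
Step 19: reduce E->E + T. Stack=[E] ptr=7 lookahead=$ remaining=[$]
Step 20: accept. Stack=[E] ptr=7 lookahead=$ remaining=[$]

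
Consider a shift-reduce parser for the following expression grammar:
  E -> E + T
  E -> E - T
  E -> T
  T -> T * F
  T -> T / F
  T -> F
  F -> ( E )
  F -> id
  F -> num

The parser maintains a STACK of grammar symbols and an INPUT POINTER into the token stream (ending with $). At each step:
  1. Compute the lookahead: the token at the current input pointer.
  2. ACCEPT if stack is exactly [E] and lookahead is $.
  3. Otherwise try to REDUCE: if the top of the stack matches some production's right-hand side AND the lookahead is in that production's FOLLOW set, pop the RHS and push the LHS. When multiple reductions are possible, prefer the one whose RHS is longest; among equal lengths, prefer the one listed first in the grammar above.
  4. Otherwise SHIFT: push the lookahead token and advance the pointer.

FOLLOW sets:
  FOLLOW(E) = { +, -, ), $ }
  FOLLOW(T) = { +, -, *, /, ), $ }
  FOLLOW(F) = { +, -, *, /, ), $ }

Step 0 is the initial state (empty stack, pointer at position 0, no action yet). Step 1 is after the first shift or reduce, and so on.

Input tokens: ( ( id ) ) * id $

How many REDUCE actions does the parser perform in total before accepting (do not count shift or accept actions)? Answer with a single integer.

Answer: 11

Derivation:
Step 1: shift (. Stack=[(] ptr=1 lookahead=( remaining=[( id ) ) * id $]
Step 2: shift (. Stack=[( (] ptr=2 lookahead=id remaining=[id ) ) * id $]
Step 3: shift id. Stack=[( ( id] ptr=3 lookahead=) remaining=[) ) * id $]
Step 4: reduce F->id. Stack=[( ( F] ptr=3 lookahead=) remaining=[) ) * id $]
Step 5: reduce T->F. Stack=[( ( T] ptr=3 lookahead=) remaining=[) ) * id $]
Step 6: reduce E->T. Stack=[( ( E] ptr=3 lookahead=) remaining=[) ) * id $]
Step 7: shift ). Stack=[( ( E )] ptr=4 lookahead=) remaining=[) * id $]
Step 8: reduce F->( E ). Stack=[( F] ptr=4 lookahead=) remaining=[) * id $]
Step 9: reduce T->F. Stack=[( T] ptr=4 lookahead=) remaining=[) * id $]
Step 10: reduce E->T. Stack=[( E] ptr=4 lookahead=) remaining=[) * id $]
Step 11: shift ). Stack=[( E )] ptr=5 lookahead=* remaining=[* id $]
Step 12: reduce F->( E ). Stack=[F] ptr=5 lookahead=* remaining=[* id $]
Step 13: reduce T->F. Stack=[T] ptr=5 lookahead=* remaining=[* id $]
Step 14: shift *. Stack=[T *] ptr=6 lookahead=id remaining=[id $]
Step 15: shift id. Stack=[T * id] ptr=7 lookahead=$ remaining=[$]
Step 16: reduce F->id. Stack=[T * F] ptr=7 lookahead=$ remaining=[$]
Step 17: reduce T->T * F. Stack=[T] ptr=7 lookahead=$ remaining=[$]
Step 18: reduce E->T. Stack=[E] ptr=7 lookahead=$ remaining=[$]
Step 19: accept. Stack=[E] ptr=7 lookahead=$ remaining=[$]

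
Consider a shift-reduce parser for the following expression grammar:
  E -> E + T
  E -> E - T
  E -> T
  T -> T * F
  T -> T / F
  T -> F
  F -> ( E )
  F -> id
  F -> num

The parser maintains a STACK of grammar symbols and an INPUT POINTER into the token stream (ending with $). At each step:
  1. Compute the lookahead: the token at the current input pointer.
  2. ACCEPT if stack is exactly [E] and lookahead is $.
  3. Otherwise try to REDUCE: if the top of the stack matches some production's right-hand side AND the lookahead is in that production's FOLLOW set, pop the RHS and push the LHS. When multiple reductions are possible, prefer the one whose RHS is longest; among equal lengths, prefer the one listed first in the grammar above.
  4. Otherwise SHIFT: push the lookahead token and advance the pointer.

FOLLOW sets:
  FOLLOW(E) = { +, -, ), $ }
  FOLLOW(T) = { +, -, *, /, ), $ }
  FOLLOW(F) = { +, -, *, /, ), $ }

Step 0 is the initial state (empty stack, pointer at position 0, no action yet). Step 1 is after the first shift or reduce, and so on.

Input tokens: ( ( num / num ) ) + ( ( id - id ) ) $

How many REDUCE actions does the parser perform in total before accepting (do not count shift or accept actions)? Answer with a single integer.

Answer: 23

Derivation:
Step 1: shift (. Stack=[(] ptr=1 lookahead=( remaining=[( num / num ) ) + ( ( id - id ) ) $]
Step 2: shift (. Stack=[( (] ptr=2 lookahead=num remaining=[num / num ) ) + ( ( id - id ) ) $]
Step 3: shift num. Stack=[( ( num] ptr=3 lookahead=/ remaining=[/ num ) ) + ( ( id - id ) ) $]
Step 4: reduce F->num. Stack=[( ( F] ptr=3 lookahead=/ remaining=[/ num ) ) + ( ( id - id ) ) $]
Step 5: reduce T->F. Stack=[( ( T] ptr=3 lookahead=/ remaining=[/ num ) ) + ( ( id - id ) ) $]
Step 6: shift /. Stack=[( ( T /] ptr=4 lookahead=num remaining=[num ) ) + ( ( id - id ) ) $]
Step 7: shift num. Stack=[( ( T / num] ptr=5 lookahead=) remaining=[) ) + ( ( id - id ) ) $]
Step 8: reduce F->num. Stack=[( ( T / F] ptr=5 lookahead=) remaining=[) ) + ( ( id - id ) ) $]
Step 9: reduce T->T / F. Stack=[( ( T] ptr=5 lookahead=) remaining=[) ) + ( ( id - id ) ) $]
Step 10: reduce E->T. Stack=[( ( E] ptr=5 lookahead=) remaining=[) ) + ( ( id - id ) ) $]
Step 11: shift ). Stack=[( ( E )] ptr=6 lookahead=) remaining=[) + ( ( id - id ) ) $]
Step 12: reduce F->( E ). Stack=[( F] ptr=6 lookahead=) remaining=[) + ( ( id - id ) ) $]
Step 13: reduce T->F. Stack=[( T] ptr=6 lookahead=) remaining=[) + ( ( id - id ) ) $]
Step 14: reduce E->T. Stack=[( E] ptr=6 lookahead=) remaining=[) + ( ( id - id ) ) $]
Step 15: shift ). Stack=[( E )] ptr=7 lookahead=+ remaining=[+ ( ( id - id ) ) $]
Step 16: reduce F->( E ). Stack=[F] ptr=7 lookahead=+ remaining=[+ ( ( id - id ) ) $]
Step 17: reduce T->F. Stack=[T] ptr=7 lookahead=+ remaining=[+ ( ( id - id ) ) $]
Step 18: reduce E->T. Stack=[E] ptr=7 lookahead=+ remaining=[+ ( ( id - id ) ) $]
Step 19: shift +. Stack=[E +] ptr=8 lookahead=( remaining=[( ( id - id ) ) $]
Step 20: shift (. Stack=[E + (] ptr=9 lookahead=( remaining=[( id - id ) ) $]
Step 21: shift (. Stack=[E + ( (] ptr=10 lookahead=id remaining=[id - id ) ) $]
Step 22: shift id. Stack=[E + ( ( id] ptr=11 lookahead=- remaining=[- id ) ) $]
Step 23: reduce F->id. Stack=[E + ( ( F] ptr=11 lookahead=- remaining=[- id ) ) $]
Step 24: reduce T->F. Stack=[E + ( ( T] ptr=11 lookahead=- remaining=[- id ) ) $]
Step 25: reduce E->T. Stack=[E + ( ( E] ptr=11 lookahead=- remaining=[- id ) ) $]
Step 26: shift -. Stack=[E + ( ( E -] ptr=12 lookahead=id remaining=[id ) ) $]
Step 27: shift id. Stack=[E + ( ( E - id] ptr=13 lookahead=) remaining=[) ) $]
Step 28: reduce F->id. Stack=[E + ( ( E - F] ptr=13 lookahead=) remaining=[) ) $]
Step 29: reduce T->F. Stack=[E + ( ( E - T] ptr=13 lookahead=) remaining=[) ) $]
Step 30: reduce E->E - T. Stack=[E + ( ( E] ptr=13 lookahead=) remaining=[) ) $]
Step 31: shift ). Stack=[E + ( ( E )] ptr=14 lookahead=) remaining=[) $]
Step 32: reduce F->( E ). Stack=[E + ( F] ptr=14 lookahead=) remaining=[) $]
Step 33: reduce T->F. Stack=[E + ( T] ptr=14 lookahead=) remaining=[) $]
Step 34: reduce E->T. Stack=[E + ( E] ptr=14 lookahead=) remaining=[) $]
Step 35: shift ). Stack=[E + ( E )] ptr=15 lookahead=$ remaining=[$]
Step 36: reduce F->( E ). Stack=[E + F] ptr=15 lookahead=$ remaining=[$]
Step 37: reduce T->F. Stack=[E + T] ptr=15 lookahead=$ remaining=[$]
Step 38: reduce E->E + T. Stack=[E] ptr=15 lookahead=$ remaining=[$]
Step 39: accept. Stack=[E] ptr=15 lookahead=$ remaining=[$]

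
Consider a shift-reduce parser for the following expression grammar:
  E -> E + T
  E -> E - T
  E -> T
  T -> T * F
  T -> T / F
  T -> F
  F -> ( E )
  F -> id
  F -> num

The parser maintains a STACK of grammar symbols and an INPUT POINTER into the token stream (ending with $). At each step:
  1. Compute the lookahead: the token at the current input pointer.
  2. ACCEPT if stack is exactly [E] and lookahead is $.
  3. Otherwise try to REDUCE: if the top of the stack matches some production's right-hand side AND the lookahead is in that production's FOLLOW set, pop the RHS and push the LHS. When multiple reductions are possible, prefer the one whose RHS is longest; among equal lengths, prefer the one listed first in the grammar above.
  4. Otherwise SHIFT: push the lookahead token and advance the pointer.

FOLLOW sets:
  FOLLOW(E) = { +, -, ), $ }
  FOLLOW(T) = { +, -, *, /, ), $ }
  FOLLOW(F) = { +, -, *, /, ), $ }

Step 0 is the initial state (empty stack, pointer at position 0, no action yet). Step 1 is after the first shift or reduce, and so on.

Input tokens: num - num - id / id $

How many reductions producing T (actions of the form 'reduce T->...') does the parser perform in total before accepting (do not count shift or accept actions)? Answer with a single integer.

Answer: 4

Derivation:
Step 1: shift num. Stack=[num] ptr=1 lookahead=- remaining=[- num - id / id $]
Step 2: reduce F->num. Stack=[F] ptr=1 lookahead=- remaining=[- num - id / id $]
Step 3: reduce T->F. Stack=[T] ptr=1 lookahead=- remaining=[- num - id / id $]
Step 4: reduce E->T. Stack=[E] ptr=1 lookahead=- remaining=[- num - id / id $]
Step 5: shift -. Stack=[E -] ptr=2 lookahead=num remaining=[num - id / id $]
Step 6: shift num. Stack=[E - num] ptr=3 lookahead=- remaining=[- id / id $]
Step 7: reduce F->num. Stack=[E - F] ptr=3 lookahead=- remaining=[- id / id $]
Step 8: reduce T->F. Stack=[E - T] ptr=3 lookahead=- remaining=[- id / id $]
Step 9: reduce E->E - T. Stack=[E] ptr=3 lookahead=- remaining=[- id / id $]
Step 10: shift -. Stack=[E -] ptr=4 lookahead=id remaining=[id / id $]
Step 11: shift id. Stack=[E - id] ptr=5 lookahead=/ remaining=[/ id $]
Step 12: reduce F->id. Stack=[E - F] ptr=5 lookahead=/ remaining=[/ id $]
Step 13: reduce T->F. Stack=[E - T] ptr=5 lookahead=/ remaining=[/ id $]
Step 14: shift /. Stack=[E - T /] ptr=6 lookahead=id remaining=[id $]
Step 15: shift id. Stack=[E - T / id] ptr=7 lookahead=$ remaining=[$]
Step 16: reduce F->id. Stack=[E - T / F] ptr=7 lookahead=$ remaining=[$]
Step 17: reduce T->T / F. Stack=[E - T] ptr=7 lookahead=$ remaining=[$]
Step 18: reduce E->E - T. Stack=[E] ptr=7 lookahead=$ remaining=[$]
Step 19: accept. Stack=[E] ptr=7 lookahead=$ remaining=[$]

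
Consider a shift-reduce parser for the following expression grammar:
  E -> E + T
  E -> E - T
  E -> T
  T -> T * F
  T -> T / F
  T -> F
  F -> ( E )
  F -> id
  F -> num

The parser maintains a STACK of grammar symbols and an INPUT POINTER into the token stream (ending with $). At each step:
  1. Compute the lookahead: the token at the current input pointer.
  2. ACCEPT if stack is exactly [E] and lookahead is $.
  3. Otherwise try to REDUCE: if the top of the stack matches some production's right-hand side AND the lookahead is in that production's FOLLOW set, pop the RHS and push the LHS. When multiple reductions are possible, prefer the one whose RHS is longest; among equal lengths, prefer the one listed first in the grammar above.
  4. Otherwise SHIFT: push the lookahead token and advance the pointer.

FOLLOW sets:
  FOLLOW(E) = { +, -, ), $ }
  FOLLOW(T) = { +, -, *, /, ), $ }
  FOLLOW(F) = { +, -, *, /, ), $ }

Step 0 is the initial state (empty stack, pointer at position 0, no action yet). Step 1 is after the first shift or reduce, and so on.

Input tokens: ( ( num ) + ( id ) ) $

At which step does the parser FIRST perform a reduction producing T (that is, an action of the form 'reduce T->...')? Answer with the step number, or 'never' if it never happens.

Answer: 5

Derivation:
Step 1: shift (. Stack=[(] ptr=1 lookahead=( remaining=[( num ) + ( id ) ) $]
Step 2: shift (. Stack=[( (] ptr=2 lookahead=num remaining=[num ) + ( id ) ) $]
Step 3: shift num. Stack=[( ( num] ptr=3 lookahead=) remaining=[) + ( id ) ) $]
Step 4: reduce F->num. Stack=[( ( F] ptr=3 lookahead=) remaining=[) + ( id ) ) $]
Step 5: reduce T->F. Stack=[( ( T] ptr=3 lookahead=) remaining=[) + ( id ) ) $]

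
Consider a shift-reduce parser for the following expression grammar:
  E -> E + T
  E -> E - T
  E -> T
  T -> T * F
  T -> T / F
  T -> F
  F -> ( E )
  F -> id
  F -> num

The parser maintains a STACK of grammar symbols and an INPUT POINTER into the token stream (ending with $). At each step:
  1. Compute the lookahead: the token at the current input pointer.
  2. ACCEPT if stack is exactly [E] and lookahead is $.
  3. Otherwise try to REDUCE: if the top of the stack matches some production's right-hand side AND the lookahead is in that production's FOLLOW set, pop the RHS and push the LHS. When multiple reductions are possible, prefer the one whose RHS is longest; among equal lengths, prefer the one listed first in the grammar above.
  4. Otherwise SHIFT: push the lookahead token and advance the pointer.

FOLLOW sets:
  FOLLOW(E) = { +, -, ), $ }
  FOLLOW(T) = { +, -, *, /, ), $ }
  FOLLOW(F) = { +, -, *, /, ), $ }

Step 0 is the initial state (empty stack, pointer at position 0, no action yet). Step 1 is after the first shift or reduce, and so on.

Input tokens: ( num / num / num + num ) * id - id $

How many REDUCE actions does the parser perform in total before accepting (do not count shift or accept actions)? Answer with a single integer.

Step 1: shift (. Stack=[(] ptr=1 lookahead=num remaining=[num / num / num + num ) * id - id $]
Step 2: shift num. Stack=[( num] ptr=2 lookahead=/ remaining=[/ num / num + num ) * id - id $]
Step 3: reduce F->num. Stack=[( F] ptr=2 lookahead=/ remaining=[/ num / num + num ) * id - id $]
Step 4: reduce T->F. Stack=[( T] ptr=2 lookahead=/ remaining=[/ num / num + num ) * id - id $]
Step 5: shift /. Stack=[( T /] ptr=3 lookahead=num remaining=[num / num + num ) * id - id $]
Step 6: shift num. Stack=[( T / num] ptr=4 lookahead=/ remaining=[/ num + num ) * id - id $]
Step 7: reduce F->num. Stack=[( T / F] ptr=4 lookahead=/ remaining=[/ num + num ) * id - id $]
Step 8: reduce T->T / F. Stack=[( T] ptr=4 lookahead=/ remaining=[/ num + num ) * id - id $]
Step 9: shift /. Stack=[( T /] ptr=5 lookahead=num remaining=[num + num ) * id - id $]
Step 10: shift num. Stack=[( T / num] ptr=6 lookahead=+ remaining=[+ num ) * id - id $]
Step 11: reduce F->num. Stack=[( T / F] ptr=6 lookahead=+ remaining=[+ num ) * id - id $]
Step 12: reduce T->T / F. Stack=[( T] ptr=6 lookahead=+ remaining=[+ num ) * id - id $]
Step 13: reduce E->T. Stack=[( E] ptr=6 lookahead=+ remaining=[+ num ) * id - id $]
Step 14: shift +. Stack=[( E +] ptr=7 lookahead=num remaining=[num ) * id - id $]
Step 15: shift num. Stack=[( E + num] ptr=8 lookahead=) remaining=[) * id - id $]
Step 16: reduce F->num. Stack=[( E + F] ptr=8 lookahead=) remaining=[) * id - id $]
Step 17: reduce T->F. Stack=[( E + T] ptr=8 lookahead=) remaining=[) * id - id $]
Step 18: reduce E->E + T. Stack=[( E] ptr=8 lookahead=) remaining=[) * id - id $]
Step 19: shift ). Stack=[( E )] ptr=9 lookahead=* remaining=[* id - id $]
Step 20: reduce F->( E ). Stack=[F] ptr=9 lookahead=* remaining=[* id - id $]
Step 21: reduce T->F. Stack=[T] ptr=9 lookahead=* remaining=[* id - id $]
Step 22: shift *. Stack=[T *] ptr=10 lookahead=id remaining=[id - id $]
Step 23: shift id. Stack=[T * id] ptr=11 lookahead=- remaining=[- id $]
Step 24: reduce F->id. Stack=[T * F] ptr=11 lookahead=- remaining=[- id $]
Step 25: reduce T->T * F. Stack=[T] ptr=11 lookahead=- remaining=[- id $]
Step 26: reduce E->T. Stack=[E] ptr=11 lookahead=- remaining=[- id $]
Step 27: shift -. Stack=[E -] ptr=12 lookahead=id remaining=[id $]
Step 28: shift id. Stack=[E - id] ptr=13 lookahead=$ remaining=[$]
Step 29: reduce F->id. Stack=[E - F] ptr=13 lookahead=$ remaining=[$]
Step 30: reduce T->F. Stack=[E - T] ptr=13 lookahead=$ remaining=[$]
Step 31: reduce E->E - T. Stack=[E] ptr=13 lookahead=$ remaining=[$]
Step 32: accept. Stack=[E] ptr=13 lookahead=$ remaining=[$]

Answer: 18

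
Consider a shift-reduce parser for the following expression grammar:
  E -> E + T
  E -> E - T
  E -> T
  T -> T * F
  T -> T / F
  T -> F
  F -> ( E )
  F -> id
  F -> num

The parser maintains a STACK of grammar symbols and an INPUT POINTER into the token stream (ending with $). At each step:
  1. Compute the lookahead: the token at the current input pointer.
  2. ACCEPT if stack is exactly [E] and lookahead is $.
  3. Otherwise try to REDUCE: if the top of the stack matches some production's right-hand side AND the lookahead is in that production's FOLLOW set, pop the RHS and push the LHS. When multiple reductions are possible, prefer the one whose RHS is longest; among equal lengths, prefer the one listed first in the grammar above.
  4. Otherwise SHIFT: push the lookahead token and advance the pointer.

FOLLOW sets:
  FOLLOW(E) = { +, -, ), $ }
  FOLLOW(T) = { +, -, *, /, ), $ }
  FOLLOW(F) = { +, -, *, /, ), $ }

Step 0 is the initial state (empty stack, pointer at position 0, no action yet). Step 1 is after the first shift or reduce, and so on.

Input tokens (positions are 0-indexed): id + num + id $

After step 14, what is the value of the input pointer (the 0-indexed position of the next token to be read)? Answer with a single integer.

Answer: 5

Derivation:
Step 1: shift id. Stack=[id] ptr=1 lookahead=+ remaining=[+ num + id $]
Step 2: reduce F->id. Stack=[F] ptr=1 lookahead=+ remaining=[+ num + id $]
Step 3: reduce T->F. Stack=[T] ptr=1 lookahead=+ remaining=[+ num + id $]
Step 4: reduce E->T. Stack=[E] ptr=1 lookahead=+ remaining=[+ num + id $]
Step 5: shift +. Stack=[E +] ptr=2 lookahead=num remaining=[num + id $]
Step 6: shift num. Stack=[E + num] ptr=3 lookahead=+ remaining=[+ id $]
Step 7: reduce F->num. Stack=[E + F] ptr=3 lookahead=+ remaining=[+ id $]
Step 8: reduce T->F. Stack=[E + T] ptr=3 lookahead=+ remaining=[+ id $]
Step 9: reduce E->E + T. Stack=[E] ptr=3 lookahead=+ remaining=[+ id $]
Step 10: shift +. Stack=[E +] ptr=4 lookahead=id remaining=[id $]
Step 11: shift id. Stack=[E + id] ptr=5 lookahead=$ remaining=[$]
Step 12: reduce F->id. Stack=[E + F] ptr=5 lookahead=$ remaining=[$]
Step 13: reduce T->F. Stack=[E + T] ptr=5 lookahead=$ remaining=[$]
Step 14: reduce E->E + T. Stack=[E] ptr=5 lookahead=$ remaining=[$]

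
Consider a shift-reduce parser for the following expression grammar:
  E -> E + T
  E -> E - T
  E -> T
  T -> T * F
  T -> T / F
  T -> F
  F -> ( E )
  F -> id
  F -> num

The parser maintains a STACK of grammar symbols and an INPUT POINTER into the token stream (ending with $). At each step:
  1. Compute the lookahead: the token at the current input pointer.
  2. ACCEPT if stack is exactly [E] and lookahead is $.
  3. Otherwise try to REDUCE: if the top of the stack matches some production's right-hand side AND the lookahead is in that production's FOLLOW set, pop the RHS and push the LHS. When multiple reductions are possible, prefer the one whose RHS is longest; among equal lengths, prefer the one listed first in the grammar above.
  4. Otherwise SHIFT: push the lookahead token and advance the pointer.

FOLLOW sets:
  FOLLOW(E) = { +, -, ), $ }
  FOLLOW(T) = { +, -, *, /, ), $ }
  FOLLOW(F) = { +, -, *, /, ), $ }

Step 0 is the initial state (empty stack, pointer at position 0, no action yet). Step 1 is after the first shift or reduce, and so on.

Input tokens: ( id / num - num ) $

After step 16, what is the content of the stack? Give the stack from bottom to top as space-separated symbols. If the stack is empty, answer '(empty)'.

Answer: F

Derivation:
Step 1: shift (. Stack=[(] ptr=1 lookahead=id remaining=[id / num - num ) $]
Step 2: shift id. Stack=[( id] ptr=2 lookahead=/ remaining=[/ num - num ) $]
Step 3: reduce F->id. Stack=[( F] ptr=2 lookahead=/ remaining=[/ num - num ) $]
Step 4: reduce T->F. Stack=[( T] ptr=2 lookahead=/ remaining=[/ num - num ) $]
Step 5: shift /. Stack=[( T /] ptr=3 lookahead=num remaining=[num - num ) $]
Step 6: shift num. Stack=[( T / num] ptr=4 lookahead=- remaining=[- num ) $]
Step 7: reduce F->num. Stack=[( T / F] ptr=4 lookahead=- remaining=[- num ) $]
Step 8: reduce T->T / F. Stack=[( T] ptr=4 lookahead=- remaining=[- num ) $]
Step 9: reduce E->T. Stack=[( E] ptr=4 lookahead=- remaining=[- num ) $]
Step 10: shift -. Stack=[( E -] ptr=5 lookahead=num remaining=[num ) $]
Step 11: shift num. Stack=[( E - num] ptr=6 lookahead=) remaining=[) $]
Step 12: reduce F->num. Stack=[( E - F] ptr=6 lookahead=) remaining=[) $]
Step 13: reduce T->F. Stack=[( E - T] ptr=6 lookahead=) remaining=[) $]
Step 14: reduce E->E - T. Stack=[( E] ptr=6 lookahead=) remaining=[) $]
Step 15: shift ). Stack=[( E )] ptr=7 lookahead=$ remaining=[$]
Step 16: reduce F->( E ). Stack=[F] ptr=7 lookahead=$ remaining=[$]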